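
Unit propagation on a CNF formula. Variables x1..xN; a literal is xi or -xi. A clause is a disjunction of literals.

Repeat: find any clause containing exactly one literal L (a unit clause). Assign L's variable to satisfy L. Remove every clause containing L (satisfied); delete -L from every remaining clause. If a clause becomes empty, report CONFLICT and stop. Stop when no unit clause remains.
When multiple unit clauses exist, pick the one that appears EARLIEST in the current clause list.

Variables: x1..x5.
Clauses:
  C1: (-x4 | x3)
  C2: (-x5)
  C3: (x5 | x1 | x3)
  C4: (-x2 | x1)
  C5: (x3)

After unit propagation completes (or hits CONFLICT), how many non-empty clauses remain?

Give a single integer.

Answer: 1

Derivation:
unit clause [-5] forces x5=F; simplify:
  drop 5 from [5, 1, 3] -> [1, 3]
  satisfied 1 clause(s); 4 remain; assigned so far: [5]
unit clause [3] forces x3=T; simplify:
  satisfied 3 clause(s); 1 remain; assigned so far: [3, 5]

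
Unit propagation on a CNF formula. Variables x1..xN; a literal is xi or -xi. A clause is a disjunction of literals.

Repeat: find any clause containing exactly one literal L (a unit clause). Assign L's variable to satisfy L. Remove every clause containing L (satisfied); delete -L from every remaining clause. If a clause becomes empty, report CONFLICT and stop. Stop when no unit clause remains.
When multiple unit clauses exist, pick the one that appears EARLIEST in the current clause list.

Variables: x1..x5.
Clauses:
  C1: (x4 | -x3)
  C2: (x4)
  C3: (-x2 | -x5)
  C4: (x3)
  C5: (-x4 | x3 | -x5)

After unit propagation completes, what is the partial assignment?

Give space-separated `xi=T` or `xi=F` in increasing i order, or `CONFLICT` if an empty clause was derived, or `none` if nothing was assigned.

unit clause [4] forces x4=T; simplify:
  drop -4 from [-4, 3, -5] -> [3, -5]
  satisfied 2 clause(s); 3 remain; assigned so far: [4]
unit clause [3] forces x3=T; simplify:
  satisfied 2 clause(s); 1 remain; assigned so far: [3, 4]

Answer: x3=T x4=T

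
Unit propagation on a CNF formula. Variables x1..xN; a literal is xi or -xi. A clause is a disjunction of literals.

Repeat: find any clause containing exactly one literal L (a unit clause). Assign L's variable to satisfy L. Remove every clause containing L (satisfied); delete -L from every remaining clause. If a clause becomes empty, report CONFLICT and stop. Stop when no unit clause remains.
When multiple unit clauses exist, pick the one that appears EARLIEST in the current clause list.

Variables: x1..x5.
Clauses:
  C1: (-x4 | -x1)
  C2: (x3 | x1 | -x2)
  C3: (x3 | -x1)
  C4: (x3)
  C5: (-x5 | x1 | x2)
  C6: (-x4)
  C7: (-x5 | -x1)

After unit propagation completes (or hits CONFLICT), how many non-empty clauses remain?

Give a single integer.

Answer: 2

Derivation:
unit clause [3] forces x3=T; simplify:
  satisfied 3 clause(s); 4 remain; assigned so far: [3]
unit clause [-4] forces x4=F; simplify:
  satisfied 2 clause(s); 2 remain; assigned so far: [3, 4]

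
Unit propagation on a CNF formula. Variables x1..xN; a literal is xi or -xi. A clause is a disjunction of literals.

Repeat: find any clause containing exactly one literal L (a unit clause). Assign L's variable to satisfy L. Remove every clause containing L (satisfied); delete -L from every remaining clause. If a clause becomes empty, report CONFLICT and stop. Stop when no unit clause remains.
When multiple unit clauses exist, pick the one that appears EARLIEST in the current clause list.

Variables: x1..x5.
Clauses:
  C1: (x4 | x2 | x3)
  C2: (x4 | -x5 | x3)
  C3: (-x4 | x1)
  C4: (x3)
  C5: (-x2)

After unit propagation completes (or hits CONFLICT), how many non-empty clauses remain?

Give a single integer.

Answer: 1

Derivation:
unit clause [3] forces x3=T; simplify:
  satisfied 3 clause(s); 2 remain; assigned so far: [3]
unit clause [-2] forces x2=F; simplify:
  satisfied 1 clause(s); 1 remain; assigned so far: [2, 3]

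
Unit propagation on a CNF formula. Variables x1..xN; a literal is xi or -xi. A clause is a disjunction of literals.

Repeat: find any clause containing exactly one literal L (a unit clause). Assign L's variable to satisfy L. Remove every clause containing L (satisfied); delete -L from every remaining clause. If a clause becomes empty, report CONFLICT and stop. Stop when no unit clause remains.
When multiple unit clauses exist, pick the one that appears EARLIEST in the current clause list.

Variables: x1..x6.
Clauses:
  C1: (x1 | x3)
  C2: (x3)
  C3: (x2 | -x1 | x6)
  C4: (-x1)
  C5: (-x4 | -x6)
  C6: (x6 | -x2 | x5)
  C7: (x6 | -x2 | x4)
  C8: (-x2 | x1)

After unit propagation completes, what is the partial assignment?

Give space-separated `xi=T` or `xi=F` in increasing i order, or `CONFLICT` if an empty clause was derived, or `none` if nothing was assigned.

unit clause [3] forces x3=T; simplify:
  satisfied 2 clause(s); 6 remain; assigned so far: [3]
unit clause [-1] forces x1=F; simplify:
  drop 1 from [-2, 1] -> [-2]
  satisfied 2 clause(s); 4 remain; assigned so far: [1, 3]
unit clause [-2] forces x2=F; simplify:
  satisfied 3 clause(s); 1 remain; assigned so far: [1, 2, 3]

Answer: x1=F x2=F x3=T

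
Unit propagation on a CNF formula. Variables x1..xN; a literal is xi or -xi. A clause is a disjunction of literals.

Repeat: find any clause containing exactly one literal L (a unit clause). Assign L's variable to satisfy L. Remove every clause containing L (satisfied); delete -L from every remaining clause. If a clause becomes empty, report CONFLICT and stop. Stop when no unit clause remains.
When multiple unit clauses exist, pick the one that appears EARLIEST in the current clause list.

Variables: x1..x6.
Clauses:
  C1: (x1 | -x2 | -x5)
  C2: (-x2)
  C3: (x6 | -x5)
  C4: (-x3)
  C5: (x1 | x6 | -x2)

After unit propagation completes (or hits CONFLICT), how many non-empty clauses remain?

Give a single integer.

Answer: 1

Derivation:
unit clause [-2] forces x2=F; simplify:
  satisfied 3 clause(s); 2 remain; assigned so far: [2]
unit clause [-3] forces x3=F; simplify:
  satisfied 1 clause(s); 1 remain; assigned so far: [2, 3]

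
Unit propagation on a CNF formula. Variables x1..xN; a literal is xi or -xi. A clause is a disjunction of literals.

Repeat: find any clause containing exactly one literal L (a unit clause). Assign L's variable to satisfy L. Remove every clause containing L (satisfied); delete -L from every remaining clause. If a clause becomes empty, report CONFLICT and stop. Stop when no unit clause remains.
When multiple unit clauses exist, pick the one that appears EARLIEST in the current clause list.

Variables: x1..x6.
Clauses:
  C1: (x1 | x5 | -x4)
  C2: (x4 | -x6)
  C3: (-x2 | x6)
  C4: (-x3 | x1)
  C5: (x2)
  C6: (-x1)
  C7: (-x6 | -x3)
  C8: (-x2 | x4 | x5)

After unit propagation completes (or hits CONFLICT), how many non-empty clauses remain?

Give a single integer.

Answer: 0

Derivation:
unit clause [2] forces x2=T; simplify:
  drop -2 from [-2, 6] -> [6]
  drop -2 from [-2, 4, 5] -> [4, 5]
  satisfied 1 clause(s); 7 remain; assigned so far: [2]
unit clause [6] forces x6=T; simplify:
  drop -6 from [4, -6] -> [4]
  drop -6 from [-6, -3] -> [-3]
  satisfied 1 clause(s); 6 remain; assigned so far: [2, 6]
unit clause [4] forces x4=T; simplify:
  drop -4 from [1, 5, -4] -> [1, 5]
  satisfied 2 clause(s); 4 remain; assigned so far: [2, 4, 6]
unit clause [-1] forces x1=F; simplify:
  drop 1 from [1, 5] -> [5]
  drop 1 from [-3, 1] -> [-3]
  satisfied 1 clause(s); 3 remain; assigned so far: [1, 2, 4, 6]
unit clause [5] forces x5=T; simplify:
  satisfied 1 clause(s); 2 remain; assigned so far: [1, 2, 4, 5, 6]
unit clause [-3] forces x3=F; simplify:
  satisfied 2 clause(s); 0 remain; assigned so far: [1, 2, 3, 4, 5, 6]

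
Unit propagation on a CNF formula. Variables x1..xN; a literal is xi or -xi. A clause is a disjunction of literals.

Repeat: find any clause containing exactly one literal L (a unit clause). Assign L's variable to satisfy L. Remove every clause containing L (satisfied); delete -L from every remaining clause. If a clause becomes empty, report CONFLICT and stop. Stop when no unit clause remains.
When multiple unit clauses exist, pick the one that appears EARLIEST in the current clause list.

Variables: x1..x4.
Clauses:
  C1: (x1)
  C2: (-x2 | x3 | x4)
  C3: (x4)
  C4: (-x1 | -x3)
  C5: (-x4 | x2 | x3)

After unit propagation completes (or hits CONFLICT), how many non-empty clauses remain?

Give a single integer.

Answer: 0

Derivation:
unit clause [1] forces x1=T; simplify:
  drop -1 from [-1, -3] -> [-3]
  satisfied 1 clause(s); 4 remain; assigned so far: [1]
unit clause [4] forces x4=T; simplify:
  drop -4 from [-4, 2, 3] -> [2, 3]
  satisfied 2 clause(s); 2 remain; assigned so far: [1, 4]
unit clause [-3] forces x3=F; simplify:
  drop 3 from [2, 3] -> [2]
  satisfied 1 clause(s); 1 remain; assigned so far: [1, 3, 4]
unit clause [2] forces x2=T; simplify:
  satisfied 1 clause(s); 0 remain; assigned so far: [1, 2, 3, 4]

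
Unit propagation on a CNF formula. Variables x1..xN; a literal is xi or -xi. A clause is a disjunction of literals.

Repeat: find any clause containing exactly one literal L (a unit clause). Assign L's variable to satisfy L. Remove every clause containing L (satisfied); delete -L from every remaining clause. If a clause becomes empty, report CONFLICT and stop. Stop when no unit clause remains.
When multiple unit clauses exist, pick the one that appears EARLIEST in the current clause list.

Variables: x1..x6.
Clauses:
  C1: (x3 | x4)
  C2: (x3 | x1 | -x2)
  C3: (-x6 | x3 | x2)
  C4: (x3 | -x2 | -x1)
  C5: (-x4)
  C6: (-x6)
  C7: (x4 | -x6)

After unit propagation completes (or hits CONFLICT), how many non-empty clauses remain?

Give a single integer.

unit clause [-4] forces x4=F; simplify:
  drop 4 from [3, 4] -> [3]
  drop 4 from [4, -6] -> [-6]
  satisfied 1 clause(s); 6 remain; assigned so far: [4]
unit clause [3] forces x3=T; simplify:
  satisfied 4 clause(s); 2 remain; assigned so far: [3, 4]
unit clause [-6] forces x6=F; simplify:
  satisfied 2 clause(s); 0 remain; assigned so far: [3, 4, 6]

Answer: 0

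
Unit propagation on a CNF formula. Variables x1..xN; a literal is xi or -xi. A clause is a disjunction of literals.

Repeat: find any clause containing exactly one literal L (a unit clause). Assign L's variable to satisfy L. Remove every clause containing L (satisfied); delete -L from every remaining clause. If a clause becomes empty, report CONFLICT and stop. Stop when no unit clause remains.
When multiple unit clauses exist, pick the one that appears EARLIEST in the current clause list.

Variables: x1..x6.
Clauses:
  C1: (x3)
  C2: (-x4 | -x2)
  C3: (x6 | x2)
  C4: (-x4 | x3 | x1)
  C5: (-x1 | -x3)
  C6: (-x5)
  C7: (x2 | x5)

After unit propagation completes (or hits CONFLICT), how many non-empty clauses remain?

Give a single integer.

Answer: 0

Derivation:
unit clause [3] forces x3=T; simplify:
  drop -3 from [-1, -3] -> [-1]
  satisfied 2 clause(s); 5 remain; assigned so far: [3]
unit clause [-1] forces x1=F; simplify:
  satisfied 1 clause(s); 4 remain; assigned so far: [1, 3]
unit clause [-5] forces x5=F; simplify:
  drop 5 from [2, 5] -> [2]
  satisfied 1 clause(s); 3 remain; assigned so far: [1, 3, 5]
unit clause [2] forces x2=T; simplify:
  drop -2 from [-4, -2] -> [-4]
  satisfied 2 clause(s); 1 remain; assigned so far: [1, 2, 3, 5]
unit clause [-4] forces x4=F; simplify:
  satisfied 1 clause(s); 0 remain; assigned so far: [1, 2, 3, 4, 5]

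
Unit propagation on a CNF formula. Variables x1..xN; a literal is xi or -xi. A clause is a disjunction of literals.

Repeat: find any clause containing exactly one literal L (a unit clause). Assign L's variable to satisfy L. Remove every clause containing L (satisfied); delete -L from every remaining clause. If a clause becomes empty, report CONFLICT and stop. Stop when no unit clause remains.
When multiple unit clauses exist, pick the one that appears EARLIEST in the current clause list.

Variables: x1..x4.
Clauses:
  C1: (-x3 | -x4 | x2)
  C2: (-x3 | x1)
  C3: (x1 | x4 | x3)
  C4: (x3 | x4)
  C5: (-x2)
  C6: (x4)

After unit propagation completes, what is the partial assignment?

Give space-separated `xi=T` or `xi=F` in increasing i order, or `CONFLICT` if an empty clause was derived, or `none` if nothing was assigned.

unit clause [-2] forces x2=F; simplify:
  drop 2 from [-3, -4, 2] -> [-3, -4]
  satisfied 1 clause(s); 5 remain; assigned so far: [2]
unit clause [4] forces x4=T; simplify:
  drop -4 from [-3, -4] -> [-3]
  satisfied 3 clause(s); 2 remain; assigned so far: [2, 4]
unit clause [-3] forces x3=F; simplify:
  satisfied 2 clause(s); 0 remain; assigned so far: [2, 3, 4]

Answer: x2=F x3=F x4=T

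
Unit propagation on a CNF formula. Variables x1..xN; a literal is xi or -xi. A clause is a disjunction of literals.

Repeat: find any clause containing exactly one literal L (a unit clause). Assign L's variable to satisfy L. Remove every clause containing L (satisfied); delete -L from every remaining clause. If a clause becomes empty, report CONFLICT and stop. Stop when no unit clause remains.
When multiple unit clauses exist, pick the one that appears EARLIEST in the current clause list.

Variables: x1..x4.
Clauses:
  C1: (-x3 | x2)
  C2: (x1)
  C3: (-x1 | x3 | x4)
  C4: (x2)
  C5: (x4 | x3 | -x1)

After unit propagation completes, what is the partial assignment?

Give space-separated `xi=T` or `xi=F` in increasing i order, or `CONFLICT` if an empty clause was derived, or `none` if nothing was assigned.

Answer: x1=T x2=T

Derivation:
unit clause [1] forces x1=T; simplify:
  drop -1 from [-1, 3, 4] -> [3, 4]
  drop -1 from [4, 3, -1] -> [4, 3]
  satisfied 1 clause(s); 4 remain; assigned so far: [1]
unit clause [2] forces x2=T; simplify:
  satisfied 2 clause(s); 2 remain; assigned so far: [1, 2]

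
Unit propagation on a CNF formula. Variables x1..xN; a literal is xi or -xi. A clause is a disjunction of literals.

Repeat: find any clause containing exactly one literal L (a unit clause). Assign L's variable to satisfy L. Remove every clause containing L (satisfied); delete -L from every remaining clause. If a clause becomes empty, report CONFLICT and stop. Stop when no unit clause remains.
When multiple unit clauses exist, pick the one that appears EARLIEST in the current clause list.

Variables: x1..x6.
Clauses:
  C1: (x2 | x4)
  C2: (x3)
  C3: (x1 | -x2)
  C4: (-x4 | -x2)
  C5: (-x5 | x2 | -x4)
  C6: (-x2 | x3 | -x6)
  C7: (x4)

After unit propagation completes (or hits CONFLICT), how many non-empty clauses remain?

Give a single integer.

Answer: 0

Derivation:
unit clause [3] forces x3=T; simplify:
  satisfied 2 clause(s); 5 remain; assigned so far: [3]
unit clause [4] forces x4=T; simplify:
  drop -4 from [-4, -2] -> [-2]
  drop -4 from [-5, 2, -4] -> [-5, 2]
  satisfied 2 clause(s); 3 remain; assigned so far: [3, 4]
unit clause [-2] forces x2=F; simplify:
  drop 2 from [-5, 2] -> [-5]
  satisfied 2 clause(s); 1 remain; assigned so far: [2, 3, 4]
unit clause [-5] forces x5=F; simplify:
  satisfied 1 clause(s); 0 remain; assigned so far: [2, 3, 4, 5]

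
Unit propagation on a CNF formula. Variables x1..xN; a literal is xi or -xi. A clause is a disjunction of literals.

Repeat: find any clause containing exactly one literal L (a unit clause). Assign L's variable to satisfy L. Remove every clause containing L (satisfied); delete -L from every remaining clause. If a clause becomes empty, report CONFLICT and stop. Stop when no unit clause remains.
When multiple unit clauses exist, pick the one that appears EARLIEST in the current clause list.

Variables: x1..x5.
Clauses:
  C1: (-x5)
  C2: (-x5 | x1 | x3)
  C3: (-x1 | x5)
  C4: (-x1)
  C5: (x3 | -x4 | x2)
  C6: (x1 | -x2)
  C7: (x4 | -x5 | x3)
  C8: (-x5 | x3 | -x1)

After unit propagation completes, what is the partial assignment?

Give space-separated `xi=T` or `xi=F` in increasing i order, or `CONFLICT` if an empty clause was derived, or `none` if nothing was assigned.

unit clause [-5] forces x5=F; simplify:
  drop 5 from [-1, 5] -> [-1]
  satisfied 4 clause(s); 4 remain; assigned so far: [5]
unit clause [-1] forces x1=F; simplify:
  drop 1 from [1, -2] -> [-2]
  satisfied 2 clause(s); 2 remain; assigned so far: [1, 5]
unit clause [-2] forces x2=F; simplify:
  drop 2 from [3, -4, 2] -> [3, -4]
  satisfied 1 clause(s); 1 remain; assigned so far: [1, 2, 5]

Answer: x1=F x2=F x5=F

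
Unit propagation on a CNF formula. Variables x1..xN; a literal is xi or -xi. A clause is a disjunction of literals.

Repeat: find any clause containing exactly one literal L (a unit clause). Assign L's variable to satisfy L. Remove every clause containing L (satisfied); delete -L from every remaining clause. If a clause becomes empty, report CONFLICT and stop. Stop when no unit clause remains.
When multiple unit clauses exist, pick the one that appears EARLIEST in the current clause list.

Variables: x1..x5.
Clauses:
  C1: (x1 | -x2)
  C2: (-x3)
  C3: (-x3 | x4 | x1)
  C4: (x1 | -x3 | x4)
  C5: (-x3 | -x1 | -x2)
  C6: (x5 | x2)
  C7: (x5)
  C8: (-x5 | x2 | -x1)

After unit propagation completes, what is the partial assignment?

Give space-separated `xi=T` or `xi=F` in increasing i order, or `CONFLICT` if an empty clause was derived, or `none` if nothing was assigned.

unit clause [-3] forces x3=F; simplify:
  satisfied 4 clause(s); 4 remain; assigned so far: [3]
unit clause [5] forces x5=T; simplify:
  drop -5 from [-5, 2, -1] -> [2, -1]
  satisfied 2 clause(s); 2 remain; assigned so far: [3, 5]

Answer: x3=F x5=T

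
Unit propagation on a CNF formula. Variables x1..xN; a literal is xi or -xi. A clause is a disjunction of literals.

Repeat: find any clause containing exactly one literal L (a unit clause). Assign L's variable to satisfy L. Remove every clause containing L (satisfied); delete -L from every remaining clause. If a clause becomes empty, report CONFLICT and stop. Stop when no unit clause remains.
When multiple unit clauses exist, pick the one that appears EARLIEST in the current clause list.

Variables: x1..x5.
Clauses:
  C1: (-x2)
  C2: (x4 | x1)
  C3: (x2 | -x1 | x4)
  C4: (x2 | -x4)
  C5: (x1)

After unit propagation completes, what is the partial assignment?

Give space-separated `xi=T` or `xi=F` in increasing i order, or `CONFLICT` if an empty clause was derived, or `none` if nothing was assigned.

Answer: CONFLICT

Derivation:
unit clause [-2] forces x2=F; simplify:
  drop 2 from [2, -1, 4] -> [-1, 4]
  drop 2 from [2, -4] -> [-4]
  satisfied 1 clause(s); 4 remain; assigned so far: [2]
unit clause [-4] forces x4=F; simplify:
  drop 4 from [4, 1] -> [1]
  drop 4 from [-1, 4] -> [-1]
  satisfied 1 clause(s); 3 remain; assigned so far: [2, 4]
unit clause [1] forces x1=T; simplify:
  drop -1 from [-1] -> [] (empty!)
  satisfied 2 clause(s); 1 remain; assigned so far: [1, 2, 4]
CONFLICT (empty clause)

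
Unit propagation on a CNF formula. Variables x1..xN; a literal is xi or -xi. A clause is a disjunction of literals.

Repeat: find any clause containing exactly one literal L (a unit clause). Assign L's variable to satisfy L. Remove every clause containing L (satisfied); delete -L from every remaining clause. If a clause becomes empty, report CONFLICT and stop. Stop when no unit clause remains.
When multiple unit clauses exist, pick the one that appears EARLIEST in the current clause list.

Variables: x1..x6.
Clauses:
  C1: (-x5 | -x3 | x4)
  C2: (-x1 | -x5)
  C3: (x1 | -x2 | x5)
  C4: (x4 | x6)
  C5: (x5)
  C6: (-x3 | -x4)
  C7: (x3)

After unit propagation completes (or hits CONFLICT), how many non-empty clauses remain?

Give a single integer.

Answer: 0

Derivation:
unit clause [5] forces x5=T; simplify:
  drop -5 from [-5, -3, 4] -> [-3, 4]
  drop -5 from [-1, -5] -> [-1]
  satisfied 2 clause(s); 5 remain; assigned so far: [5]
unit clause [-1] forces x1=F; simplify:
  satisfied 1 clause(s); 4 remain; assigned so far: [1, 5]
unit clause [3] forces x3=T; simplify:
  drop -3 from [-3, 4] -> [4]
  drop -3 from [-3, -4] -> [-4]
  satisfied 1 clause(s); 3 remain; assigned so far: [1, 3, 5]
unit clause [4] forces x4=T; simplify:
  drop -4 from [-4] -> [] (empty!)
  satisfied 2 clause(s); 1 remain; assigned so far: [1, 3, 4, 5]
CONFLICT (empty clause)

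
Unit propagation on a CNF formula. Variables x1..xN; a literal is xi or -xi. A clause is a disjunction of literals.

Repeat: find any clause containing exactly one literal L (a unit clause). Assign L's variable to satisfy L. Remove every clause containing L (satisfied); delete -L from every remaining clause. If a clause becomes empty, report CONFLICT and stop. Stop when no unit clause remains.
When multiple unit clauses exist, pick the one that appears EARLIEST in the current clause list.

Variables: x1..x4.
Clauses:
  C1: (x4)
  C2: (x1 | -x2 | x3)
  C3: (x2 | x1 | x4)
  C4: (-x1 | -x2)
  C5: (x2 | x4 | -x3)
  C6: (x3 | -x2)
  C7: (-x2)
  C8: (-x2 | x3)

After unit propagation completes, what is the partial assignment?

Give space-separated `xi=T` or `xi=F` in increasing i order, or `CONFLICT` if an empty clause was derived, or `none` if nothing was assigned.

unit clause [4] forces x4=T; simplify:
  satisfied 3 clause(s); 5 remain; assigned so far: [4]
unit clause [-2] forces x2=F; simplify:
  satisfied 5 clause(s); 0 remain; assigned so far: [2, 4]

Answer: x2=F x4=T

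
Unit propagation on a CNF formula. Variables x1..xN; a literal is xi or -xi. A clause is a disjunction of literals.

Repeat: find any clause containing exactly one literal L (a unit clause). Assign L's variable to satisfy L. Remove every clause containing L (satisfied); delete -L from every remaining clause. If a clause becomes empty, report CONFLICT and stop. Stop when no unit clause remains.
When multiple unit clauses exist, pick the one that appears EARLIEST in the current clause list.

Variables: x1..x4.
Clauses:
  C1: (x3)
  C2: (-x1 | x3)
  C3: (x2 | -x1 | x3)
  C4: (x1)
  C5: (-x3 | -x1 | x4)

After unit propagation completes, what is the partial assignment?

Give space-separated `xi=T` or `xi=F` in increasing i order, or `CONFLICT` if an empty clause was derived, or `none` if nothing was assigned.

Answer: x1=T x3=T x4=T

Derivation:
unit clause [3] forces x3=T; simplify:
  drop -3 from [-3, -1, 4] -> [-1, 4]
  satisfied 3 clause(s); 2 remain; assigned so far: [3]
unit clause [1] forces x1=T; simplify:
  drop -1 from [-1, 4] -> [4]
  satisfied 1 clause(s); 1 remain; assigned so far: [1, 3]
unit clause [4] forces x4=T; simplify:
  satisfied 1 clause(s); 0 remain; assigned so far: [1, 3, 4]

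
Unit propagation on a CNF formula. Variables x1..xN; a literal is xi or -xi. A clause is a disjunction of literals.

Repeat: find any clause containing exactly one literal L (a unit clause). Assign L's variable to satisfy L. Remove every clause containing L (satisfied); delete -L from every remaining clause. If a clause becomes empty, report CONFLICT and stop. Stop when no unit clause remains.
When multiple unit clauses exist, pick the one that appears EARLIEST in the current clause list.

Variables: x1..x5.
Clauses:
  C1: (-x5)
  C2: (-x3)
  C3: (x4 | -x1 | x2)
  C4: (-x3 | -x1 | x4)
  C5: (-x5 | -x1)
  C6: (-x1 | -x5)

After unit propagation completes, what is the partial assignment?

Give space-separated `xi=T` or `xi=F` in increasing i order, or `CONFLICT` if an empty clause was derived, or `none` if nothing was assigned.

unit clause [-5] forces x5=F; simplify:
  satisfied 3 clause(s); 3 remain; assigned so far: [5]
unit clause [-3] forces x3=F; simplify:
  satisfied 2 clause(s); 1 remain; assigned so far: [3, 5]

Answer: x3=F x5=F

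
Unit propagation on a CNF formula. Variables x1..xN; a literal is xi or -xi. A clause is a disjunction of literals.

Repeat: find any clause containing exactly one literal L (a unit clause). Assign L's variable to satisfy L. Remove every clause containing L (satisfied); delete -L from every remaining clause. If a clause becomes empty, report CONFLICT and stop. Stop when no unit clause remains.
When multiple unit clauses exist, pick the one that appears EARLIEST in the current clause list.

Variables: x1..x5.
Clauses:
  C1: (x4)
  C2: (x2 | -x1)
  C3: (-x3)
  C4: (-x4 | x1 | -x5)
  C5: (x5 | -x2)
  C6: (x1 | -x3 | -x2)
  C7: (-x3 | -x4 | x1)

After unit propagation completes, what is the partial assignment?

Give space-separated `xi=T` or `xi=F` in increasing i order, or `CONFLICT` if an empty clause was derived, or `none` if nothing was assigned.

unit clause [4] forces x4=T; simplify:
  drop -4 from [-4, 1, -5] -> [1, -5]
  drop -4 from [-3, -4, 1] -> [-3, 1]
  satisfied 1 clause(s); 6 remain; assigned so far: [4]
unit clause [-3] forces x3=F; simplify:
  satisfied 3 clause(s); 3 remain; assigned so far: [3, 4]

Answer: x3=F x4=T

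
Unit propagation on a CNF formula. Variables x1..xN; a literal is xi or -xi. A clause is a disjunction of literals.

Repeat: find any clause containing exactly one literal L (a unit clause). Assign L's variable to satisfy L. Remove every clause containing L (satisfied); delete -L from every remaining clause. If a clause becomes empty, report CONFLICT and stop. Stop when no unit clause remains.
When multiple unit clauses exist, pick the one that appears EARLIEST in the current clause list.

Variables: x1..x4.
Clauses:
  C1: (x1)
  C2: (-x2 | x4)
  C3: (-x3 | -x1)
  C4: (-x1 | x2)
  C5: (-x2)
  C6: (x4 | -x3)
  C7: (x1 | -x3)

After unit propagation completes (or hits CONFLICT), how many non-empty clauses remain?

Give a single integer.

Answer: 1

Derivation:
unit clause [1] forces x1=T; simplify:
  drop -1 from [-3, -1] -> [-3]
  drop -1 from [-1, 2] -> [2]
  satisfied 2 clause(s); 5 remain; assigned so far: [1]
unit clause [-3] forces x3=F; simplify:
  satisfied 2 clause(s); 3 remain; assigned so far: [1, 3]
unit clause [2] forces x2=T; simplify:
  drop -2 from [-2, 4] -> [4]
  drop -2 from [-2] -> [] (empty!)
  satisfied 1 clause(s); 2 remain; assigned so far: [1, 2, 3]
CONFLICT (empty clause)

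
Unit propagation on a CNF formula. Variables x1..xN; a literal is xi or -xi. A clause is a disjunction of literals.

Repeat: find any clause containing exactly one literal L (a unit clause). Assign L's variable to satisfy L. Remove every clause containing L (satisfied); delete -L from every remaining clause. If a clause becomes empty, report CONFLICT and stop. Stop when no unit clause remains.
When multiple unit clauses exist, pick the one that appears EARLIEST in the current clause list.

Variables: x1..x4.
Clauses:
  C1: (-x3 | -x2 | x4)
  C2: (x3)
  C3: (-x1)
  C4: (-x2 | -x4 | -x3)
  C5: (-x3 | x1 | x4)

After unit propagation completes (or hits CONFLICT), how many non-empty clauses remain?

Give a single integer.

Answer: 0

Derivation:
unit clause [3] forces x3=T; simplify:
  drop -3 from [-3, -2, 4] -> [-2, 4]
  drop -3 from [-2, -4, -3] -> [-2, -4]
  drop -3 from [-3, 1, 4] -> [1, 4]
  satisfied 1 clause(s); 4 remain; assigned so far: [3]
unit clause [-1] forces x1=F; simplify:
  drop 1 from [1, 4] -> [4]
  satisfied 1 clause(s); 3 remain; assigned so far: [1, 3]
unit clause [4] forces x4=T; simplify:
  drop -4 from [-2, -4] -> [-2]
  satisfied 2 clause(s); 1 remain; assigned so far: [1, 3, 4]
unit clause [-2] forces x2=F; simplify:
  satisfied 1 clause(s); 0 remain; assigned so far: [1, 2, 3, 4]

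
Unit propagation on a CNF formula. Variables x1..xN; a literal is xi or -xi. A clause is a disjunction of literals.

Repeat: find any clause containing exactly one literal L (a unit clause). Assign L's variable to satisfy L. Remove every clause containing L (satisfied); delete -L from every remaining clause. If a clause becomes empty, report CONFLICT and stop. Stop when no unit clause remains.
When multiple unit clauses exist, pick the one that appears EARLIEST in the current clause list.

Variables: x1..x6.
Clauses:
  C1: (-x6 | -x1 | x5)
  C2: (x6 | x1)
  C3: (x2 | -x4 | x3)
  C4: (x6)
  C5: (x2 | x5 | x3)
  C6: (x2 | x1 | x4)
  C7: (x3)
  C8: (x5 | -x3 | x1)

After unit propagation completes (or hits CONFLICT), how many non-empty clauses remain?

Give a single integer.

unit clause [6] forces x6=T; simplify:
  drop -6 from [-6, -1, 5] -> [-1, 5]
  satisfied 2 clause(s); 6 remain; assigned so far: [6]
unit clause [3] forces x3=T; simplify:
  drop -3 from [5, -3, 1] -> [5, 1]
  satisfied 3 clause(s); 3 remain; assigned so far: [3, 6]

Answer: 3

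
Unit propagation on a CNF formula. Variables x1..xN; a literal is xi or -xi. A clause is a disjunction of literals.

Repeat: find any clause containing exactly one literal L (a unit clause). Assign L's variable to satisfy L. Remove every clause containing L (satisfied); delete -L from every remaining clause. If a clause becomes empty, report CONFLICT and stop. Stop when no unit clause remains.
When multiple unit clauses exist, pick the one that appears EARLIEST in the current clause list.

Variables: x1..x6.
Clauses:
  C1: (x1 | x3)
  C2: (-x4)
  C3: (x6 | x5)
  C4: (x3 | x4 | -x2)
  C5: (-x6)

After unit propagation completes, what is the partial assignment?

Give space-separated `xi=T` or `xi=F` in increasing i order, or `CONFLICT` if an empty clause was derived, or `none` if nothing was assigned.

unit clause [-4] forces x4=F; simplify:
  drop 4 from [3, 4, -2] -> [3, -2]
  satisfied 1 clause(s); 4 remain; assigned so far: [4]
unit clause [-6] forces x6=F; simplify:
  drop 6 from [6, 5] -> [5]
  satisfied 1 clause(s); 3 remain; assigned so far: [4, 6]
unit clause [5] forces x5=T; simplify:
  satisfied 1 clause(s); 2 remain; assigned so far: [4, 5, 6]

Answer: x4=F x5=T x6=F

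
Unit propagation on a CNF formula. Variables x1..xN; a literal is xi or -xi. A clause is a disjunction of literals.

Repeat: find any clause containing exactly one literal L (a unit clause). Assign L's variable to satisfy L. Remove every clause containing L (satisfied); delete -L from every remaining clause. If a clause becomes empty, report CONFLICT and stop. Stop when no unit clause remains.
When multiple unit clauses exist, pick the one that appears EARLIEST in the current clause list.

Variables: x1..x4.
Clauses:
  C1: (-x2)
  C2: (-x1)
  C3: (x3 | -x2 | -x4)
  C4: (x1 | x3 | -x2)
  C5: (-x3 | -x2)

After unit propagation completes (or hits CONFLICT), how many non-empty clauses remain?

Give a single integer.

Answer: 0

Derivation:
unit clause [-2] forces x2=F; simplify:
  satisfied 4 clause(s); 1 remain; assigned so far: [2]
unit clause [-1] forces x1=F; simplify:
  satisfied 1 clause(s); 0 remain; assigned so far: [1, 2]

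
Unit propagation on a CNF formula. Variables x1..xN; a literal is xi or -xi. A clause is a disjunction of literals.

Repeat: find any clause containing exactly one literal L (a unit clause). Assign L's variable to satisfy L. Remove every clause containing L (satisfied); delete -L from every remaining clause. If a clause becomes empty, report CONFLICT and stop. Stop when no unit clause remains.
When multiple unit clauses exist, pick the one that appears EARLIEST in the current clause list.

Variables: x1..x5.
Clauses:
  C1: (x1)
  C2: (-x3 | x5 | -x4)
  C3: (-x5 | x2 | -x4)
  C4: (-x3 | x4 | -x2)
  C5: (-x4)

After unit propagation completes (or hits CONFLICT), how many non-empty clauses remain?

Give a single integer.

unit clause [1] forces x1=T; simplify:
  satisfied 1 clause(s); 4 remain; assigned so far: [1]
unit clause [-4] forces x4=F; simplify:
  drop 4 from [-3, 4, -2] -> [-3, -2]
  satisfied 3 clause(s); 1 remain; assigned so far: [1, 4]

Answer: 1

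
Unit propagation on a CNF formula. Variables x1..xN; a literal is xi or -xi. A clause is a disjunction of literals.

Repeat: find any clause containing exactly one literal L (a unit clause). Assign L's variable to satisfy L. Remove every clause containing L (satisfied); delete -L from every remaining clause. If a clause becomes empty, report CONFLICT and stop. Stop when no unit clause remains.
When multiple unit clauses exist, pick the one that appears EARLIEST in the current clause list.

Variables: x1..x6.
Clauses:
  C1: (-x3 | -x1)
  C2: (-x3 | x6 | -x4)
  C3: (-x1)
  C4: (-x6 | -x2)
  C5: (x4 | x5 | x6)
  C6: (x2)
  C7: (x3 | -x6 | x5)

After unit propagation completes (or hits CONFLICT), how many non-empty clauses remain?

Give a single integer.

Answer: 2

Derivation:
unit clause [-1] forces x1=F; simplify:
  satisfied 2 clause(s); 5 remain; assigned so far: [1]
unit clause [2] forces x2=T; simplify:
  drop -2 from [-6, -2] -> [-6]
  satisfied 1 clause(s); 4 remain; assigned so far: [1, 2]
unit clause [-6] forces x6=F; simplify:
  drop 6 from [-3, 6, -4] -> [-3, -4]
  drop 6 from [4, 5, 6] -> [4, 5]
  satisfied 2 clause(s); 2 remain; assigned so far: [1, 2, 6]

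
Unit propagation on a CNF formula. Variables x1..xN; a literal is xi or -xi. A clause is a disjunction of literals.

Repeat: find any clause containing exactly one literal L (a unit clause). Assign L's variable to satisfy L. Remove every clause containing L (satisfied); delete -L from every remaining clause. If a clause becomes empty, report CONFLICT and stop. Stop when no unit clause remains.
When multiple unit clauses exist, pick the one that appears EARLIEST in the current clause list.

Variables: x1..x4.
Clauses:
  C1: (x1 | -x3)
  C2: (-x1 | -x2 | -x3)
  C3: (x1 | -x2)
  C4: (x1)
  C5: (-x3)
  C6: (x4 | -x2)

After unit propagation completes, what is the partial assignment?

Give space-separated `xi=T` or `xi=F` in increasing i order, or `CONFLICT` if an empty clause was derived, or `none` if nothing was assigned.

unit clause [1] forces x1=T; simplify:
  drop -1 from [-1, -2, -3] -> [-2, -3]
  satisfied 3 clause(s); 3 remain; assigned so far: [1]
unit clause [-3] forces x3=F; simplify:
  satisfied 2 clause(s); 1 remain; assigned so far: [1, 3]

Answer: x1=T x3=F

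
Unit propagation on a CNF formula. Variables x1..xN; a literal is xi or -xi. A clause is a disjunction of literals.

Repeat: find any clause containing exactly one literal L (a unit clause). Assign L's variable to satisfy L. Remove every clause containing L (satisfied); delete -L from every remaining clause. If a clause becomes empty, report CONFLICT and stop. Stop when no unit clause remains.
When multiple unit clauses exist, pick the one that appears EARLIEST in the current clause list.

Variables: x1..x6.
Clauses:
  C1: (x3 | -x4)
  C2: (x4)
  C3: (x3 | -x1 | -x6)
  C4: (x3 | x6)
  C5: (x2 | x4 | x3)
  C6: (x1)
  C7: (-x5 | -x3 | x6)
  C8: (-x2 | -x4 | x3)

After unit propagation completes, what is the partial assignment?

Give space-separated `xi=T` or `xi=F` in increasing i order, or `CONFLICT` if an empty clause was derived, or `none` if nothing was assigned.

unit clause [4] forces x4=T; simplify:
  drop -4 from [3, -4] -> [3]
  drop -4 from [-2, -4, 3] -> [-2, 3]
  satisfied 2 clause(s); 6 remain; assigned so far: [4]
unit clause [3] forces x3=T; simplify:
  drop -3 from [-5, -3, 6] -> [-5, 6]
  satisfied 4 clause(s); 2 remain; assigned so far: [3, 4]
unit clause [1] forces x1=T; simplify:
  satisfied 1 clause(s); 1 remain; assigned so far: [1, 3, 4]

Answer: x1=T x3=T x4=T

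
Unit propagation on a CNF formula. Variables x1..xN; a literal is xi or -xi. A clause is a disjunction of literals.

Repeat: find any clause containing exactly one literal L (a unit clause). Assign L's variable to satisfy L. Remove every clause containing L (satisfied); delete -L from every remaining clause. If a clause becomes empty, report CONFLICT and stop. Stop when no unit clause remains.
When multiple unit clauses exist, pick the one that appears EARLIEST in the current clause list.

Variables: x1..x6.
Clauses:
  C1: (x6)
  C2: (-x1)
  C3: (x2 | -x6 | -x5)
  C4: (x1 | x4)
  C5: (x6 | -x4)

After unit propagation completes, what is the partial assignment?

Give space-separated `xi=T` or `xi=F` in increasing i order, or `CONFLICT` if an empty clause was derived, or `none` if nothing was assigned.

unit clause [6] forces x6=T; simplify:
  drop -6 from [2, -6, -5] -> [2, -5]
  satisfied 2 clause(s); 3 remain; assigned so far: [6]
unit clause [-1] forces x1=F; simplify:
  drop 1 from [1, 4] -> [4]
  satisfied 1 clause(s); 2 remain; assigned so far: [1, 6]
unit clause [4] forces x4=T; simplify:
  satisfied 1 clause(s); 1 remain; assigned so far: [1, 4, 6]

Answer: x1=F x4=T x6=T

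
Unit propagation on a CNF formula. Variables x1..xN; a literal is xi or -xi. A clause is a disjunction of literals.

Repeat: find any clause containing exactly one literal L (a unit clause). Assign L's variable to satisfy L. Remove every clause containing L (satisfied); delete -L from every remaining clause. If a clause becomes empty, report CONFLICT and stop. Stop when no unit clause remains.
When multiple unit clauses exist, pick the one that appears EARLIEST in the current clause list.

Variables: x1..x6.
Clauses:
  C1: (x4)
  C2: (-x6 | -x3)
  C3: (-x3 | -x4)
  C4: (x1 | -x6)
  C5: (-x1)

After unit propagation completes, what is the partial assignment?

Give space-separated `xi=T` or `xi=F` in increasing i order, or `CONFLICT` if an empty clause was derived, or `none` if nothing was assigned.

Answer: x1=F x3=F x4=T x6=F

Derivation:
unit clause [4] forces x4=T; simplify:
  drop -4 from [-3, -4] -> [-3]
  satisfied 1 clause(s); 4 remain; assigned so far: [4]
unit clause [-3] forces x3=F; simplify:
  satisfied 2 clause(s); 2 remain; assigned so far: [3, 4]
unit clause [-1] forces x1=F; simplify:
  drop 1 from [1, -6] -> [-6]
  satisfied 1 clause(s); 1 remain; assigned so far: [1, 3, 4]
unit clause [-6] forces x6=F; simplify:
  satisfied 1 clause(s); 0 remain; assigned so far: [1, 3, 4, 6]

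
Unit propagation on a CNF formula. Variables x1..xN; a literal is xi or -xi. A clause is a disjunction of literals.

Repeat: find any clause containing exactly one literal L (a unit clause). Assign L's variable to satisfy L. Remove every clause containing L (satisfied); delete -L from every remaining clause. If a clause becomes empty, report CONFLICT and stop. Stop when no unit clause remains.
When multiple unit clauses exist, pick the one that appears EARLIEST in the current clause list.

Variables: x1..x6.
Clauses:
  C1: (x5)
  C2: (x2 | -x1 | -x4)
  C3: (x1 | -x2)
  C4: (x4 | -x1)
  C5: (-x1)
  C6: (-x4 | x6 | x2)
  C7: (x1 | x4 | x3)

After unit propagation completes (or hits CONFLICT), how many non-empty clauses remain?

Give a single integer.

Answer: 2

Derivation:
unit clause [5] forces x5=T; simplify:
  satisfied 1 clause(s); 6 remain; assigned so far: [5]
unit clause [-1] forces x1=F; simplify:
  drop 1 from [1, -2] -> [-2]
  drop 1 from [1, 4, 3] -> [4, 3]
  satisfied 3 clause(s); 3 remain; assigned so far: [1, 5]
unit clause [-2] forces x2=F; simplify:
  drop 2 from [-4, 6, 2] -> [-4, 6]
  satisfied 1 clause(s); 2 remain; assigned so far: [1, 2, 5]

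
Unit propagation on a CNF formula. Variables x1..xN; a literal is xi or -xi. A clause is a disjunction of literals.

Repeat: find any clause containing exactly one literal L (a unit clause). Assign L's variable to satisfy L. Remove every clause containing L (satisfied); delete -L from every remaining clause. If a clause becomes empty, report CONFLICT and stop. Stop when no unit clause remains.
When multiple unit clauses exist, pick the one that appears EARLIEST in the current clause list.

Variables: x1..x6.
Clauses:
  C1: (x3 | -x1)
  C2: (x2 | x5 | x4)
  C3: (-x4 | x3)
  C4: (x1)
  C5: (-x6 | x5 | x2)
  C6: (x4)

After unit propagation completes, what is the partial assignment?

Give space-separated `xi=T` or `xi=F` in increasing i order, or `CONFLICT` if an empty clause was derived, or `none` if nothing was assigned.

unit clause [1] forces x1=T; simplify:
  drop -1 from [3, -1] -> [3]
  satisfied 1 clause(s); 5 remain; assigned so far: [1]
unit clause [3] forces x3=T; simplify:
  satisfied 2 clause(s); 3 remain; assigned so far: [1, 3]
unit clause [4] forces x4=T; simplify:
  satisfied 2 clause(s); 1 remain; assigned so far: [1, 3, 4]

Answer: x1=T x3=T x4=T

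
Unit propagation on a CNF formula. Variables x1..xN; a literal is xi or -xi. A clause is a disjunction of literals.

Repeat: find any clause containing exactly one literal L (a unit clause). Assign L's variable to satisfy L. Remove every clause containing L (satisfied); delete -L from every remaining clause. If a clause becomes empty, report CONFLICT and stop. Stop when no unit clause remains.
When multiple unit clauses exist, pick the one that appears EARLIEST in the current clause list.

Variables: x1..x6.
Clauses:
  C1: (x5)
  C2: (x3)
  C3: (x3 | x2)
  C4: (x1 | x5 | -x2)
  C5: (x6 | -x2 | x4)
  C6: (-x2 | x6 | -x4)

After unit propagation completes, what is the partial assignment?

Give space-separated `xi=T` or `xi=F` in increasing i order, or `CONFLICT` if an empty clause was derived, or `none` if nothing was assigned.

Answer: x3=T x5=T

Derivation:
unit clause [5] forces x5=T; simplify:
  satisfied 2 clause(s); 4 remain; assigned so far: [5]
unit clause [3] forces x3=T; simplify:
  satisfied 2 clause(s); 2 remain; assigned so far: [3, 5]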